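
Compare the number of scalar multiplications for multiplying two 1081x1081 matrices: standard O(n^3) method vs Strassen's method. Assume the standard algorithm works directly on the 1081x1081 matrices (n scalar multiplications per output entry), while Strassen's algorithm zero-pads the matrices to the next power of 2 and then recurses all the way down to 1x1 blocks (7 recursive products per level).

Matrix multiplication for 1081x1081 matrices:

Strassen's algorithm requires power-of-2 dimensions. Pad 1081x1081 to 2048x2048 (next power of 2).

Standard algorithm: 1081^3 = 1263214441 multiplications
Strassen's algorithm: 7^(log2(2048)) = 7^11 = 1977326743 multiplications
Difference: 1263214441 - 1977326743 = -714112302 (Strassen uses MORE here due to padding overhead — for small or just-over-power-of-2 n, padding can outweigh the per-level savings)

Standard: 1263214441 multiplications (1081^3). Strassen: 1977326743 multiplications (7^11, after padding to 2048x2048). Strassen reduces 8 recursive multiplications to 7 at each level.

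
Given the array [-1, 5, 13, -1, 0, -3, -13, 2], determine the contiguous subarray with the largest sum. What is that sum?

Using Kadane's algorithm on [-1, 5, 13, -1, 0, -3, -13, 2]:

Scanning through the array:
Position 1 (value 5): max_ending_here = 5, max_so_far = 5
Position 2 (value 13): max_ending_here = 18, max_so_far = 18
Position 3 (value -1): max_ending_here = 17, max_so_far = 18
Position 4 (value 0): max_ending_here = 17, max_so_far = 18
Position 5 (value -3): max_ending_here = 14, max_so_far = 18
Position 6 (value -13): max_ending_here = 1, max_so_far = 18
Position 7 (value 2): max_ending_here = 3, max_so_far = 18

Maximum subarray: [5, 13]
Maximum sum: 18

The maximum subarray is [5, 13] with sum 18. This subarray runs from index 1 to index 2.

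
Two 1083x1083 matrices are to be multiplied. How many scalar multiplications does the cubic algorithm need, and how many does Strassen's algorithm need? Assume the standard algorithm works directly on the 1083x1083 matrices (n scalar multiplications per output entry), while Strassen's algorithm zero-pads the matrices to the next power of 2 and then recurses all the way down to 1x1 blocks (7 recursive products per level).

Matrix multiplication for 1083x1083 matrices:

Strassen's algorithm requires power-of-2 dimensions. Pad 1083x1083 to 2048x2048 (next power of 2).

Standard algorithm: 1083^3 = 1270238787 multiplications
Strassen's algorithm: 7^(log2(2048)) = 7^11 = 1977326743 multiplications
Difference: 1270238787 - 1977326743 = -707087956 (Strassen uses MORE here due to padding overhead — for small or just-over-power-of-2 n, padding can outweigh the per-level savings)

Standard: 1270238787 multiplications (1083^3). Strassen: 1977326743 multiplications (7^11, after padding to 2048x2048). Strassen reduces 8 recursive multiplications to 7 at each level.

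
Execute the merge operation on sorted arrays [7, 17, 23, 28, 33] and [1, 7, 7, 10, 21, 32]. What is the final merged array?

Merging process:

Compare 7 vs 1: take 1 from right. Merged: [1]
Compare 7 vs 7: take 7 from left. Merged: [1, 7]
Compare 17 vs 7: take 7 from right. Merged: [1, 7, 7]
Compare 17 vs 7: take 7 from right. Merged: [1, 7, 7, 7]
Compare 17 vs 10: take 10 from right. Merged: [1, 7, 7, 7, 10]
Compare 17 vs 21: take 17 from left. Merged: [1, 7, 7, 7, 10, 17]
Compare 23 vs 21: take 21 from right. Merged: [1, 7, 7, 7, 10, 17, 21]
Compare 23 vs 32: take 23 from left. Merged: [1, 7, 7, 7, 10, 17, 21, 23]
Compare 28 vs 32: take 28 from left. Merged: [1, 7, 7, 7, 10, 17, 21, 23, 28]
Compare 33 vs 32: take 32 from right. Merged: [1, 7, 7, 7, 10, 17, 21, 23, 28, 32]
Append remaining from left: [33]. Merged: [1, 7, 7, 7, 10, 17, 21, 23, 28, 32, 33]

Final merged array: [1, 7, 7, 7, 10, 17, 21, 23, 28, 32, 33]
Total comparisons: 10

The merged array is [1, 7, 7, 7, 10, 17, 21, 23, 28, 32, 33], requiring 10 comparisons. The merge step runs in O(n) time where n is the total number of elements.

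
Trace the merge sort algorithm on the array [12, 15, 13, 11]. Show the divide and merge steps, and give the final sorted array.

Merge sort trace:

Split: [12, 15, 13, 11] -> [12, 15] and [13, 11]
  Split: [12, 15] -> [12] and [15]
  Merge: [12] + [15] -> [12, 15]
  Split: [13, 11] -> [13] and [11]
  Merge: [13] + [11] -> [11, 13]
Merge: [12, 15] + [11, 13] -> [11, 12, 13, 15]

Final sorted array: [11, 12, 13, 15]

The merge sort proceeds by recursively splitting the array and merging sorted halves.
After all merges, the sorted array is [11, 12, 13, 15].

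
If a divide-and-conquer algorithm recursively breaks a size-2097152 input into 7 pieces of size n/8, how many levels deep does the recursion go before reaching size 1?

For divide and conquer with division factor 8:

Problem sizes at each level:
Level 0: 2097152
Level 1: 262144
Level 2: 32768
Level 3: 4096
Level 4: 512
Level 5: 64
Level 6: 8
Level 7: 1

The root is level 0 and the size-1 base case is level 7 (the tree spans levels 0 through 7, i.e. 8 levels counting the root), so the depth is the number of divisions: log_8(2097152) = 7

The recursion tree depth is log_8(2097152) = 7. At each level, the problem size is divided by 8, so it takes 7 divisions to reduce to a base case of size 1. The algorithm makes 7 recursive calls at each level.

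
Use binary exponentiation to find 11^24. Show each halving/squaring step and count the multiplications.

Computing 11^24 by squaring (build up from 11^1; each line after the first costs one multiplication):

11^1 = 11
11^2 = (11^1)^2 = 11^2 = 121
11^3 = 11 * 11^2 = 11 * 121 = 1331
11^6 = (11^3)^2 = 1331^2 = 1771561
11^12 = (11^6)^2 = 1771561^2 = 3138428376721
11^24 = (11^12)^2 = 3138428376721^2 = 9849732675807611094711841

Result: 9849732675807611094711841
Multiplications needed: 5 (5 lines after 11^1)

11^24 = 9849732675807611094711841. Using exponentiation by squaring, this requires 5 multiplications. The key idea: if the exponent is even, square the half-power; if odd, multiply by the base once.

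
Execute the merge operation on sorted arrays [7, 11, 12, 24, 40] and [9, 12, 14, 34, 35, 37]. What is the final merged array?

Merging process:

Compare 7 vs 9: take 7 from left. Merged: [7]
Compare 11 vs 9: take 9 from right. Merged: [7, 9]
Compare 11 vs 12: take 11 from left. Merged: [7, 9, 11]
Compare 12 vs 12: take 12 from left. Merged: [7, 9, 11, 12]
Compare 24 vs 12: take 12 from right. Merged: [7, 9, 11, 12, 12]
Compare 24 vs 14: take 14 from right. Merged: [7, 9, 11, 12, 12, 14]
Compare 24 vs 34: take 24 from left. Merged: [7, 9, 11, 12, 12, 14, 24]
Compare 40 vs 34: take 34 from right. Merged: [7, 9, 11, 12, 12, 14, 24, 34]
Compare 40 vs 35: take 35 from right. Merged: [7, 9, 11, 12, 12, 14, 24, 34, 35]
Compare 40 vs 37: take 37 from right. Merged: [7, 9, 11, 12, 12, 14, 24, 34, 35, 37]
Append remaining from left: [40]. Merged: [7, 9, 11, 12, 12, 14, 24, 34, 35, 37, 40]

Final merged array: [7, 9, 11, 12, 12, 14, 24, 34, 35, 37, 40]
Total comparisons: 10

The merged array is [7, 9, 11, 12, 12, 14, 24, 34, 35, 37, 40], requiring 10 comparisons. The merge step runs in O(n) time where n is the total number of elements.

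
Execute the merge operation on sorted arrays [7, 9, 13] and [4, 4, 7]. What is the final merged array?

Merging process:

Compare 7 vs 4: take 4 from right. Merged: [4]
Compare 7 vs 4: take 4 from right. Merged: [4, 4]
Compare 7 vs 7: take 7 from left. Merged: [4, 4, 7]
Compare 9 vs 7: take 7 from right. Merged: [4, 4, 7, 7]
Append remaining from left: [9, 13]. Merged: [4, 4, 7, 7, 9, 13]

Final merged array: [4, 4, 7, 7, 9, 13]
Total comparisons: 4

The merged array is [4, 4, 7, 7, 9, 13], requiring 4 comparisons. The merge step runs in O(n) time where n is the total number of elements.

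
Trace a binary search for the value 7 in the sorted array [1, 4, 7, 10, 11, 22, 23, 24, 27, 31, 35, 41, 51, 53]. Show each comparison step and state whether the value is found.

Binary search for 7 in [1, 4, 7, 10, 11, 22, 23, 24, 27, 31, 35, 41, 51, 53]:

lo=0, hi=13, mid=6, arr[mid]=23 -> 23 > 7, search left half
lo=0, hi=5, mid=2, arr[mid]=7 -> Found target at index 2!

Binary search finds 7 at index 2 after 2 comparisons. The search repeatedly halves the search space by comparing with the middle element.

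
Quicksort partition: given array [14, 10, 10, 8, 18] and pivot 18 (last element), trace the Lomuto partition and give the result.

Lomuto partition with pivot = 18:

Initial array: [14, 10, 10, 8, 18]

arr[0]=14 <= 18: swap with position 0, array becomes [14, 10, 10, 8, 18]
arr[1]=10 <= 18: swap with position 1, array becomes [14, 10, 10, 8, 18]
arr[2]=10 <= 18: swap with position 2, array becomes [14, 10, 10, 8, 18]
arr[3]=8 <= 18: swap with position 3, array becomes [14, 10, 10, 8, 18]

Place pivot at position 4: [14, 10, 10, 8, 18]
Pivot position: 4

After partitioning with pivot 18, the array becomes [14, 10, 10, 8, 18]. The pivot is placed at index 4. All elements to the left of the pivot are <= 18, and all elements to the right are > 18.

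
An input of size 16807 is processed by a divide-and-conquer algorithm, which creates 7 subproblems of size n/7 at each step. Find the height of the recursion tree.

For divide and conquer with division factor 7:

Problem sizes at each level:
Level 0: 16807
Level 1: 2401
Level 2: 343
Level 3: 49
Level 4: 7
Level 5: 1

The root is level 0 and the size-1 base case is level 5 (the tree spans levels 0 through 5, i.e. 6 levels counting the root), so the depth is the number of divisions: log_7(16807) = 5

The recursion tree depth is log_7(16807) = 5. At each level, the problem size is divided by 7, so it takes 5 divisions to reduce to a base case of size 1. The algorithm makes 7 recursive calls at each level.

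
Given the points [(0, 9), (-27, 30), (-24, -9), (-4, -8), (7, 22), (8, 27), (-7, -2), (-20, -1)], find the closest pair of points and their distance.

Computing all pairwise distances among 8 points:

d((0, 9), (-27, 30)) = 34.2053
d((0, 9), (-24, -9)) = 30.0
d((0, 9), (-4, -8)) = 17.4642
d((0, 9), (7, 22)) = 14.7648
d((0, 9), (8, 27)) = 19.6977
d((0, 9), (-7, -2)) = 13.0384
d((0, 9), (-20, -1)) = 22.3607
d((-27, 30), (-24, -9)) = 39.1152
d((-27, 30), (-4, -8)) = 44.4185
d((-27, 30), (7, 22)) = 34.9285
d((-27, 30), (8, 27)) = 35.1283
d((-27, 30), (-7, -2)) = 37.7359
d((-27, 30), (-20, -1)) = 31.7805
d((-24, -9), (-4, -8)) = 20.025
d((-24, -9), (7, 22)) = 43.8406
d((-24, -9), (8, 27)) = 48.1664
d((-24, -9), (-7, -2)) = 18.3848
d((-24, -9), (-20, -1)) = 8.9443
d((-4, -8), (7, 22)) = 31.9531
d((-4, -8), (8, 27)) = 37.0
d((-4, -8), (-7, -2)) = 6.7082
d((-4, -8), (-20, -1)) = 17.4642
d((7, 22), (8, 27)) = 5.099 <-- minimum
d((7, 22), (-7, -2)) = 27.7849
d((7, 22), (-20, -1)) = 35.4683
d((8, 27), (-7, -2)) = 32.6497
d((8, 27), (-20, -1)) = 39.598
d((-7, -2), (-20, -1)) = 13.0384

Closest pair: (7, 22) and (8, 27) with distance 5.099

The closest pair is (7, 22) and (8, 27) with Euclidean distance 5.099. For 8 points, brute-force pairwise comparison is shown above. For large n, the divide-and-conquer algorithm (sort by x, recurse on halves, check the dividing strip) achieves O(n log n).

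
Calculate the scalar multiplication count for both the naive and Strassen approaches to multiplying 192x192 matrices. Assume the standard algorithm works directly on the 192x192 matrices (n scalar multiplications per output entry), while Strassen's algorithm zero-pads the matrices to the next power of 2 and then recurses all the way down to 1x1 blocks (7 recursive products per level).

Matrix multiplication for 192x192 matrices:

Strassen's algorithm requires power-of-2 dimensions. Pad 192x192 to 256x256 (next power of 2).

Standard algorithm: 192^3 = 7077888 multiplications
Strassen's algorithm: 7^(log2(256)) = 7^8 = 5764801 multiplications
Savings: 7077888 - 5764801 = 1313087 multiplications

Standard: 7077888 multiplications (192^3). Strassen: 5764801 multiplications (7^8, after padding to 256x256). Strassen reduces 8 recursive multiplications to 7 at each level.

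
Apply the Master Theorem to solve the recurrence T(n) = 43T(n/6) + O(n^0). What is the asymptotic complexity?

Master Theorem for T(n) = 43T(n/6) + O(n^0):

a = 43, b = 6, c = 0
log_b(a) = log_6(43) = 2.0992

Case 1: c = 0 < log_6(43) = 2.0992
T(n) = O(n^(log_6 43))

For T(n) = 43T(n/6) + O(n^0): log_6(43) = 2.0992. This is Case 1 of the Master Theorem (c < log_b(a), work dominated by leaves), giving O(n^(log_6 43)).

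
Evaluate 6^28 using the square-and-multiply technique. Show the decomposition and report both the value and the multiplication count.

Computing 6^28 by squaring (build up from 6^1; each line after the first costs one multiplication):

6^1 = 6
6^2 = (6^1)^2 = 6^2 = 36
6^3 = 6 * 6^2 = 6 * 36 = 216
6^6 = (6^3)^2 = 216^2 = 46656
6^7 = 6 * 6^6 = 6 * 46656 = 279936
6^14 = (6^7)^2 = 279936^2 = 78364164096
6^28 = (6^14)^2 = 78364164096^2 = 6140942214464815497216

Result: 6140942214464815497216
Multiplications needed: 6 (6 lines after 6^1)

6^28 = 6140942214464815497216. Using exponentiation by squaring, this requires 6 multiplications. The key idea: if the exponent is even, square the half-power; if odd, multiply by the base once.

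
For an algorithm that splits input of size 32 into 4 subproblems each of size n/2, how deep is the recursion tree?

For divide and conquer with division factor 2:

Problem sizes at each level:
Level 0: 32
Level 1: 16
Level 2: 8
Level 3: 4
Level 4: 2
Level 5: 1

The root is level 0 and the size-1 base case is level 5 (the tree spans levels 0 through 5, i.e. 6 levels counting the root), so the depth is the number of divisions: log_2(32) = 5

The recursion tree depth is log_2(32) = 5. At each level, the problem size is divided by 2, so it takes 5 divisions to reduce to a base case of size 1. The algorithm makes 4 recursive calls at each level.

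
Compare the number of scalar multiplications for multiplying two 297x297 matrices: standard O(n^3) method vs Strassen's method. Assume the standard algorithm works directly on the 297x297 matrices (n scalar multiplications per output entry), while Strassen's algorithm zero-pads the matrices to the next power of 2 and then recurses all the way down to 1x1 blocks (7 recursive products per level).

Matrix multiplication for 297x297 matrices:

Strassen's algorithm requires power-of-2 dimensions. Pad 297x297 to 512x512 (next power of 2).

Standard algorithm: 297^3 = 26198073 multiplications
Strassen's algorithm: 7^(log2(512)) = 7^9 = 40353607 multiplications
Difference: 26198073 - 40353607 = -14155534 (Strassen uses MORE here due to padding overhead — for small or just-over-power-of-2 n, padding can outweigh the per-level savings)

Standard: 26198073 multiplications (297^3). Strassen: 40353607 multiplications (7^9, after padding to 512x512). Strassen reduces 8 recursive multiplications to 7 at each level.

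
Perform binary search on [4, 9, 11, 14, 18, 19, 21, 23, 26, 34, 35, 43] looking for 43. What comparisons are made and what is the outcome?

Binary search for 43 in [4, 9, 11, 14, 18, 19, 21, 23, 26, 34, 35, 43]:

lo=0, hi=11, mid=5, arr[mid]=19 -> 19 < 43, search right half
lo=6, hi=11, mid=8, arr[mid]=26 -> 26 < 43, search right half
lo=9, hi=11, mid=10, arr[mid]=35 -> 35 < 43, search right half
lo=11, hi=11, mid=11, arr[mid]=43 -> Found target at index 11!

Binary search finds 43 at index 11 after 4 comparisons. The search repeatedly halves the search space by comparing with the middle element.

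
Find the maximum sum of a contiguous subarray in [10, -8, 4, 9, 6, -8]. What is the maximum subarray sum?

Using Kadane's algorithm on [10, -8, 4, 9, 6, -8]:

Scanning through the array:
Position 1 (value -8): max_ending_here = 2, max_so_far = 10
Position 2 (value 4): max_ending_here = 6, max_so_far = 10
Position 3 (value 9): max_ending_here = 15, max_so_far = 15
Position 4 (value 6): max_ending_here = 21, max_so_far = 21
Position 5 (value -8): max_ending_here = 13, max_so_far = 21

Maximum subarray: [10, -8, 4, 9, 6]
Maximum sum: 21

The maximum subarray is [10, -8, 4, 9, 6] with sum 21. This subarray runs from index 0 to index 4.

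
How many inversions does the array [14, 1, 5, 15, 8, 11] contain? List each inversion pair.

Finding inversions in [14, 1, 5, 15, 8, 11]:

(0, 1): arr[0]=14 > arr[1]=1
(0, 2): arr[0]=14 > arr[2]=5
(0, 4): arr[0]=14 > arr[4]=8
(0, 5): arr[0]=14 > arr[5]=11
(3, 4): arr[3]=15 > arr[4]=8
(3, 5): arr[3]=15 > arr[5]=11

Total inversions: 6

The array has 6 inversion(s): (0,1), (0,2), (0,4), (0,5), (3,4), (3,5). Each pair (i,j) satisfies i < j and arr[i] > arr[j].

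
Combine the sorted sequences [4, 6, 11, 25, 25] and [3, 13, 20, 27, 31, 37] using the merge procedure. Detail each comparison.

Merging process:

Compare 4 vs 3: take 3 from right. Merged: [3]
Compare 4 vs 13: take 4 from left. Merged: [3, 4]
Compare 6 vs 13: take 6 from left. Merged: [3, 4, 6]
Compare 11 vs 13: take 11 from left. Merged: [3, 4, 6, 11]
Compare 25 vs 13: take 13 from right. Merged: [3, 4, 6, 11, 13]
Compare 25 vs 20: take 20 from right. Merged: [3, 4, 6, 11, 13, 20]
Compare 25 vs 27: take 25 from left. Merged: [3, 4, 6, 11, 13, 20, 25]
Compare 25 vs 27: take 25 from left. Merged: [3, 4, 6, 11, 13, 20, 25, 25]
Append remaining from right: [27, 31, 37]. Merged: [3, 4, 6, 11, 13, 20, 25, 25, 27, 31, 37]

Final merged array: [3, 4, 6, 11, 13, 20, 25, 25, 27, 31, 37]
Total comparisons: 8

The merged array is [3, 4, 6, 11, 13, 20, 25, 25, 27, 31, 37], requiring 8 comparisons. The merge step runs in O(n) time where n is the total number of elements.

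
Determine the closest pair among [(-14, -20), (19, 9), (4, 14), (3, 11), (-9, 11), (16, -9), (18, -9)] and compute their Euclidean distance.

Computing all pairwise distances among 7 points:

d((-14, -20), (19, 9)) = 43.9318
d((-14, -20), (4, 14)) = 38.4708
d((-14, -20), (3, 11)) = 35.3553
d((-14, -20), (-9, 11)) = 31.4006
d((-14, -20), (16, -9)) = 31.9531
d((-14, -20), (18, -9)) = 33.8378
d((19, 9), (4, 14)) = 15.8114
d((19, 9), (3, 11)) = 16.1245
d((19, 9), (-9, 11)) = 28.0713
d((19, 9), (16, -9)) = 18.2483
d((19, 9), (18, -9)) = 18.0278
d((4, 14), (3, 11)) = 3.1623
d((4, 14), (-9, 11)) = 13.3417
d((4, 14), (16, -9)) = 25.9422
d((4, 14), (18, -9)) = 26.9258
d((3, 11), (-9, 11)) = 12.0
d((3, 11), (16, -9)) = 23.8537
d((3, 11), (18, -9)) = 25.0
d((-9, 11), (16, -9)) = 32.0156
d((-9, 11), (18, -9)) = 33.6006
d((16, -9), (18, -9)) = 2.0 <-- minimum

Closest pair: (16, -9) and (18, -9) with distance 2.0

The closest pair is (16, -9) and (18, -9) with Euclidean distance 2.0. For 7 points, brute-force pairwise comparison is shown above. For large n, the divide-and-conquer algorithm (sort by x, recurse on halves, check the dividing strip) achieves O(n log n).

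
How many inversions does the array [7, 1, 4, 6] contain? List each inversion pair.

Finding inversions in [7, 1, 4, 6]:

(0, 1): arr[0]=7 > arr[1]=1
(0, 2): arr[0]=7 > arr[2]=4
(0, 3): arr[0]=7 > arr[3]=6

Total inversions: 3

The array has 3 inversion(s): (0,1), (0,2), (0,3). Each pair (i,j) satisfies i < j and arr[i] > arr[j].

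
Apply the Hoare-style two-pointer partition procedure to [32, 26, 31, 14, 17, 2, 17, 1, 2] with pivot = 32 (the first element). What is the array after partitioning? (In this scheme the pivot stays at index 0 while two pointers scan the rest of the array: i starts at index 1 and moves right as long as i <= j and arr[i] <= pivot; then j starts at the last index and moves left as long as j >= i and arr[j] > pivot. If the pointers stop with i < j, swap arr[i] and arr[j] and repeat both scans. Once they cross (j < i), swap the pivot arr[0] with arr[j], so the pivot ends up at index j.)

Hoare-style two-pointer partition with pivot = 32:

Initial array: [32, 26, 31, 14, 17, 2, 17, 1, 2]

Pointers start at i = 1, j = 8.
i ends at 9, j ends at 8: the pointers have crossed (j < i), so scanning stops.

Swap pivot arr[0] with arr[8] to place pivot at position 8: [2, 26, 31, 14, 17, 2, 17, 1, 32]
Pivot position: 8

After partitioning with pivot 32, the array becomes [2, 26, 31, 14, 17, 2, 17, 1, 32]. The pivot is placed at index 8. All elements to the left of the pivot are <= 32, and all elements to the right are > 32.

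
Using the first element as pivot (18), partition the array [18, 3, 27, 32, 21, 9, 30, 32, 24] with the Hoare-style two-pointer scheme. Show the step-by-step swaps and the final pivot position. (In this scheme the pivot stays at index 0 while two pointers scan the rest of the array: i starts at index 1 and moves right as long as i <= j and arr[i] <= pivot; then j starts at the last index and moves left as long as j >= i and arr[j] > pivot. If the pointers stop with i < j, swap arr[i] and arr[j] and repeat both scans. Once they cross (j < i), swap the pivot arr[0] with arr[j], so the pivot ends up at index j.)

Hoare-style two-pointer partition with pivot = 18:

Initial array: [18, 3, 27, 32, 21, 9, 30, 32, 24]

Pointers start at i = 1, j = 8.
i stops at index 2 (arr[2]=27 > 18), j stops at index 5 (arr[5]=9 <= 18): swap arr[2] and arr[5], array becomes [18, 3, 9, 32, 21, 27, 30, 32, 24]
i ends at 3, j ends at 2: the pointers have crossed (j < i), so scanning stops.

Swap pivot arr[0] with arr[2] to place pivot at position 2: [9, 3, 18, 32, 21, 27, 30, 32, 24]
Pivot position: 2

After partitioning with pivot 18, the array becomes [9, 3, 18, 32, 21, 27, 30, 32, 24]. The pivot is placed at index 2. All elements to the left of the pivot are <= 18, and all elements to the right are > 18.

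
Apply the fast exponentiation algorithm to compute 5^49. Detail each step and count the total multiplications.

Computing 5^49 by squaring (build up from 5^1; each line after the first costs one multiplication):

5^1 = 5
5^2 = (5^1)^2 = 5^2 = 25
5^3 = 5 * 5^2 = 5 * 25 = 125
5^6 = (5^3)^2 = 125^2 = 15625
5^12 = (5^6)^2 = 15625^2 = 244140625
5^24 = (5^12)^2 = 244140625^2 = 59604644775390625
5^48 = (5^24)^2 = 59604644775390625^2 = 3552713678800500929355621337890625
5^49 = 5 * 5^48 = 5 * 3552713678800500929355621337890625 = 17763568394002504646778106689453125

Result: 17763568394002504646778106689453125
Multiplications needed: 7 (7 lines after 5^1)

5^49 = 17763568394002504646778106689453125. Using exponentiation by squaring, this requires 7 multiplications. The key idea: if the exponent is even, square the half-power; if odd, multiply by the base once.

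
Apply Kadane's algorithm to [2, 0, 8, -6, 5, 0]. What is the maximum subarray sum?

Using Kadane's algorithm on [2, 0, 8, -6, 5, 0]:

Scanning through the array:
Position 1 (value 0): max_ending_here = 2, max_so_far = 2
Position 2 (value 8): max_ending_here = 10, max_so_far = 10
Position 3 (value -6): max_ending_here = 4, max_so_far = 10
Position 4 (value 5): max_ending_here = 9, max_so_far = 10
Position 5 (value 0): max_ending_here = 9, max_so_far = 10

Maximum subarray: [2, 0, 8]
Maximum sum: 10

The maximum subarray is [2, 0, 8] with sum 10. This subarray runs from index 0 to index 2.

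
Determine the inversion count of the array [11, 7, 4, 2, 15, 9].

Finding inversions in [11, 7, 4, 2, 15, 9]:

(0, 1): arr[0]=11 > arr[1]=7
(0, 2): arr[0]=11 > arr[2]=4
(0, 3): arr[0]=11 > arr[3]=2
(0, 5): arr[0]=11 > arr[5]=9
(1, 2): arr[1]=7 > arr[2]=4
(1, 3): arr[1]=7 > arr[3]=2
(2, 3): arr[2]=4 > arr[3]=2
(4, 5): arr[4]=15 > arr[5]=9

Total inversions: 8

The array has 8 inversion(s): (0,1), (0,2), (0,3), (0,5), (1,2), (1,3), (2,3), (4,5). Each pair (i,j) satisfies i < j and arr[i] > arr[j].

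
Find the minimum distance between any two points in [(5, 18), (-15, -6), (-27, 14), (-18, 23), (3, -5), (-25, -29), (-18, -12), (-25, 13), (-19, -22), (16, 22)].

Computing all pairwise distances among 10 points:

d((5, 18), (-15, -6)) = 31.241
d((5, 18), (-27, 14)) = 32.249
d((5, 18), (-18, 23)) = 23.5372
d((5, 18), (3, -5)) = 23.0868
d((5, 18), (-25, -29)) = 55.7584
d((5, 18), (-18, -12)) = 37.8021
d((5, 18), (-25, 13)) = 30.4138
d((5, 18), (-19, -22)) = 46.6476
d((5, 18), (16, 22)) = 11.7047
d((-15, -6), (-27, 14)) = 23.3238
d((-15, -6), (-18, 23)) = 29.1548
d((-15, -6), (3, -5)) = 18.0278
d((-15, -6), (-25, -29)) = 25.0799
d((-15, -6), (-18, -12)) = 6.7082
d((-15, -6), (-25, 13)) = 21.4709
d((-15, -6), (-19, -22)) = 16.4924
d((-15, -6), (16, 22)) = 41.7732
d((-27, 14), (-18, 23)) = 12.7279
d((-27, 14), (3, -5)) = 35.5106
d((-27, 14), (-25, -29)) = 43.0465
d((-27, 14), (-18, -12)) = 27.5136
d((-27, 14), (-25, 13)) = 2.2361 <-- minimum
d((-27, 14), (-19, -22)) = 36.8782
d((-27, 14), (16, 22)) = 43.7379
d((-18, 23), (3, -5)) = 35.0
d((-18, 23), (-25, -29)) = 52.469
d((-18, 23), (-18, -12)) = 35.0
d((-18, 23), (-25, 13)) = 12.2066
d((-18, 23), (-19, -22)) = 45.0111
d((-18, 23), (16, 22)) = 34.0147
d((3, -5), (-25, -29)) = 36.8782
d((3, -5), (-18, -12)) = 22.1359
d((3, -5), (-25, 13)) = 33.2866
d((3, -5), (-19, -22)) = 27.8029
d((3, -5), (16, 22)) = 29.9666
d((-25, -29), (-18, -12)) = 18.3848
d((-25, -29), (-25, 13)) = 42.0
d((-25, -29), (-19, -22)) = 9.2195
d((-25, -29), (16, 22)) = 65.437
d((-18, -12), (-25, 13)) = 25.9615
d((-18, -12), (-19, -22)) = 10.0499
d((-18, -12), (16, 22)) = 48.0833
d((-25, 13), (-19, -22)) = 35.5106
d((-25, 13), (16, 22)) = 41.9762
d((-19, -22), (16, 22)) = 56.2228

Closest pair: (-27, 14) and (-25, 13) with distance 2.2361

The closest pair is (-27, 14) and (-25, 13) with Euclidean distance 2.2361. For 10 points, brute-force pairwise comparison is shown above. For large n, the divide-and-conquer algorithm (sort by x, recurse on halves, check the dividing strip) achieves O(n log n).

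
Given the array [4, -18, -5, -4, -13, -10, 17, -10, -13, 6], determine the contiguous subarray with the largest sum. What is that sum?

Using Kadane's algorithm on [4, -18, -5, -4, -13, -10, 17, -10, -13, 6]:

Scanning through the array:
Position 1 (value -18): max_ending_here = -14, max_so_far = 4
Position 2 (value -5): max_ending_here = -5, max_so_far = 4
Position 3 (value -4): max_ending_here = -4, max_so_far = 4
Position 4 (value -13): max_ending_here = -13, max_so_far = 4
Position 5 (value -10): max_ending_here = -10, max_so_far = 4
Position 6 (value 17): max_ending_here = 17, max_so_far = 17
Position 7 (value -10): max_ending_here = 7, max_so_far = 17
Position 8 (value -13): max_ending_here = -6, max_so_far = 17
Position 9 (value 6): max_ending_here = 6, max_so_far = 17

Maximum subarray: [17]
Maximum sum: 17

The maximum subarray is [17] with sum 17. This subarray runs from index 6 to index 6.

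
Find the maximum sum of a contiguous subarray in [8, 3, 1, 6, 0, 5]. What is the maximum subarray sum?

Using Kadane's algorithm on [8, 3, 1, 6, 0, 5]:

Scanning through the array:
Position 1 (value 3): max_ending_here = 11, max_so_far = 11
Position 2 (value 1): max_ending_here = 12, max_so_far = 12
Position 3 (value 6): max_ending_here = 18, max_so_far = 18
Position 4 (value 0): max_ending_here = 18, max_so_far = 18
Position 5 (value 5): max_ending_here = 23, max_so_far = 23

Maximum subarray: [8, 3, 1, 6, 0, 5]
Maximum sum: 23

The maximum subarray is [8, 3, 1, 6, 0, 5] with sum 23. This subarray runs from index 0 to index 5.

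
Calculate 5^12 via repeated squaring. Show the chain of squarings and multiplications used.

Computing 5^12 by squaring (build up from 5^1; each line after the first costs one multiplication):

5^1 = 5
5^2 = (5^1)^2 = 5^2 = 25
5^3 = 5 * 5^2 = 5 * 25 = 125
5^6 = (5^3)^2 = 125^2 = 15625
5^12 = (5^6)^2 = 15625^2 = 244140625

Result: 244140625
Multiplications needed: 4 (4 lines after 5^1)

5^12 = 244140625. Using exponentiation by squaring, this requires 4 multiplications. The key idea: if the exponent is even, square the half-power; if odd, multiply by the base once.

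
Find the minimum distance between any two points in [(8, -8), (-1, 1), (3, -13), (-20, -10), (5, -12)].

Computing all pairwise distances among 5 points:

d((8, -8), (-1, 1)) = 12.7279
d((8, -8), (3, -13)) = 7.0711
d((8, -8), (-20, -10)) = 28.0713
d((8, -8), (5, -12)) = 5.0
d((-1, 1), (3, -13)) = 14.5602
d((-1, 1), (-20, -10)) = 21.9545
d((-1, 1), (5, -12)) = 14.3178
d((3, -13), (-20, -10)) = 23.1948
d((3, -13), (5, -12)) = 2.2361 <-- minimum
d((-20, -10), (5, -12)) = 25.0799

Closest pair: (3, -13) and (5, -12) with distance 2.2361

The closest pair is (3, -13) and (5, -12) with Euclidean distance 2.2361. For 5 points, brute-force pairwise comparison is shown above. For large n, the divide-and-conquer algorithm (sort by x, recurse on halves, check the dividing strip) achieves O(n log n).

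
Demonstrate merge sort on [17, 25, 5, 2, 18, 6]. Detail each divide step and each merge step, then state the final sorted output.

Merge sort trace:

Split: [17, 25, 5, 2, 18, 6] -> [17, 25, 5] and [2, 18, 6]
  Split: [17, 25, 5] -> [17] and [25, 5]
    Split: [25, 5] -> [25] and [5]
    Merge: [25] + [5] -> [5, 25]
  Merge: [17] + [5, 25] -> [5, 17, 25]
  Split: [2, 18, 6] -> [2] and [18, 6]
    Split: [18, 6] -> [18] and [6]
    Merge: [18] + [6] -> [6, 18]
  Merge: [2] + [6, 18] -> [2, 6, 18]
Merge: [5, 17, 25] + [2, 6, 18] -> [2, 5, 6, 17, 18, 25]

Final sorted array: [2, 5, 6, 17, 18, 25]

The merge sort proceeds by recursively splitting the array and merging sorted halves.
After all merges, the sorted array is [2, 5, 6, 17, 18, 25].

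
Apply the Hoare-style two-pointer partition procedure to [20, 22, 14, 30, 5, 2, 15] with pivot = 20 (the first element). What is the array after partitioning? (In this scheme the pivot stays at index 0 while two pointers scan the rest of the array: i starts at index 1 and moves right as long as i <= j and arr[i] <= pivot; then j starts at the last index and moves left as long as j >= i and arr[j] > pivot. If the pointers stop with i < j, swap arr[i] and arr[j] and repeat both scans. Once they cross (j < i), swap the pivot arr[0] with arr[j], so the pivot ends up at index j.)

Hoare-style two-pointer partition with pivot = 20:

Initial array: [20, 22, 14, 30, 5, 2, 15]

Pointers start at i = 1, j = 6.
i stops at index 1 (arr[1]=22 > 20), j stops at index 6 (arr[6]=15 <= 20): swap arr[1] and arr[6], array becomes [20, 15, 14, 30, 5, 2, 22]
i stops at index 3 (arr[3]=30 > 20), j stops at index 5 (arr[5]=2 <= 20): swap arr[3] and arr[5], array becomes [20, 15, 14, 2, 5, 30, 22]
i ends at 5, j ends at 4: the pointers have crossed (j < i), so scanning stops.

Swap pivot arr[0] with arr[4] to place pivot at position 4: [5, 15, 14, 2, 20, 30, 22]
Pivot position: 4

After partitioning with pivot 20, the array becomes [5, 15, 14, 2, 20, 30, 22]. The pivot is placed at index 4. All elements to the left of the pivot are <= 20, and all elements to the right are > 20.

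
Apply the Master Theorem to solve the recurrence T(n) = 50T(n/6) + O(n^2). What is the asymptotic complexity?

Master Theorem for T(n) = 50T(n/6) + O(n^2):

a = 50, b = 6, c = 2
log_b(a) = log_6(50) = 2.1833

Case 1: c = 2 < log_6(50) = 2.1833
T(n) = O(n^(log_6 50))

For T(n) = 50T(n/6) + O(n^2): log_6(50) = 2.1833. This is Case 1 of the Master Theorem (c < log_b(a), work dominated by leaves), giving O(n^(log_6 50)).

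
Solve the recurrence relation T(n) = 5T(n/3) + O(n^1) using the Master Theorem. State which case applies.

Master Theorem for T(n) = 5T(n/3) + O(n^1):

a = 5, b = 3, c = 1
log_b(a) = log_3(5) = 1.4650

Case 1: c = 1 < log_3(5) = 1.4650
T(n) = O(n^(log_3 5))

For T(n) = 5T(n/3) + O(n^1): log_3(5) = 1.4650. This is Case 1 of the Master Theorem (c < log_b(a), work dominated by leaves), giving O(n^(log_3 5)).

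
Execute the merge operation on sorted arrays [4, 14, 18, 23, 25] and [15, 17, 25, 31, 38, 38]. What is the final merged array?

Merging process:

Compare 4 vs 15: take 4 from left. Merged: [4]
Compare 14 vs 15: take 14 from left. Merged: [4, 14]
Compare 18 vs 15: take 15 from right. Merged: [4, 14, 15]
Compare 18 vs 17: take 17 from right. Merged: [4, 14, 15, 17]
Compare 18 vs 25: take 18 from left. Merged: [4, 14, 15, 17, 18]
Compare 23 vs 25: take 23 from left. Merged: [4, 14, 15, 17, 18, 23]
Compare 25 vs 25: take 25 from left. Merged: [4, 14, 15, 17, 18, 23, 25]
Append remaining from right: [25, 31, 38, 38]. Merged: [4, 14, 15, 17, 18, 23, 25, 25, 31, 38, 38]

Final merged array: [4, 14, 15, 17, 18, 23, 25, 25, 31, 38, 38]
Total comparisons: 7

The merged array is [4, 14, 15, 17, 18, 23, 25, 25, 31, 38, 38], requiring 7 comparisons. The merge step runs in O(n) time where n is the total number of elements.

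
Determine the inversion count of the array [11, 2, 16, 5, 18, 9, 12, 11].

Finding inversions in [11, 2, 16, 5, 18, 9, 12, 11]:

(0, 1): arr[0]=11 > arr[1]=2
(0, 3): arr[0]=11 > arr[3]=5
(0, 5): arr[0]=11 > arr[5]=9
(2, 3): arr[2]=16 > arr[3]=5
(2, 5): arr[2]=16 > arr[5]=9
(2, 6): arr[2]=16 > arr[6]=12
(2, 7): arr[2]=16 > arr[7]=11
(4, 5): arr[4]=18 > arr[5]=9
(4, 6): arr[4]=18 > arr[6]=12
(4, 7): arr[4]=18 > arr[7]=11
(6, 7): arr[6]=12 > arr[7]=11

Total inversions: 11

The array has 11 inversion(s): (0,1), (0,3), (0,5), (2,3), (2,5), (2,6), (2,7), (4,5), (4,6), (4,7), (6,7). Each pair (i,j) satisfies i < j and arr[i] > arr[j].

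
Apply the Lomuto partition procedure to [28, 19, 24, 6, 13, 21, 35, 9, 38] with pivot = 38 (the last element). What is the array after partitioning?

Lomuto partition with pivot = 38:

Initial array: [28, 19, 24, 6, 13, 21, 35, 9, 38]

arr[0]=28 <= 38: swap with position 0, array becomes [28, 19, 24, 6, 13, 21, 35, 9, 38]
arr[1]=19 <= 38: swap with position 1, array becomes [28, 19, 24, 6, 13, 21, 35, 9, 38]
arr[2]=24 <= 38: swap with position 2, array becomes [28, 19, 24, 6, 13, 21, 35, 9, 38]
arr[3]=6 <= 38: swap with position 3, array becomes [28, 19, 24, 6, 13, 21, 35, 9, 38]
arr[4]=13 <= 38: swap with position 4, array becomes [28, 19, 24, 6, 13, 21, 35, 9, 38]
arr[5]=21 <= 38: swap with position 5, array becomes [28, 19, 24, 6, 13, 21, 35, 9, 38]
arr[6]=35 <= 38: swap with position 6, array becomes [28, 19, 24, 6, 13, 21, 35, 9, 38]
arr[7]=9 <= 38: swap with position 7, array becomes [28, 19, 24, 6, 13, 21, 35, 9, 38]

Place pivot at position 8: [28, 19, 24, 6, 13, 21, 35, 9, 38]
Pivot position: 8

After partitioning with pivot 38, the array becomes [28, 19, 24, 6, 13, 21, 35, 9, 38]. The pivot is placed at index 8. All elements to the left of the pivot are <= 38, and all elements to the right are > 38.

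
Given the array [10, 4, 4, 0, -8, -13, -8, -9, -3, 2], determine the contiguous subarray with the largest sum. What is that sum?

Using Kadane's algorithm on [10, 4, 4, 0, -8, -13, -8, -9, -3, 2]:

Scanning through the array:
Position 1 (value 4): max_ending_here = 14, max_so_far = 14
Position 2 (value 4): max_ending_here = 18, max_so_far = 18
Position 3 (value 0): max_ending_here = 18, max_so_far = 18
Position 4 (value -8): max_ending_here = 10, max_so_far = 18
Position 5 (value -13): max_ending_here = -3, max_so_far = 18
Position 6 (value -8): max_ending_here = -8, max_so_far = 18
Position 7 (value -9): max_ending_here = -9, max_so_far = 18
Position 8 (value -3): max_ending_here = -3, max_so_far = 18
Position 9 (value 2): max_ending_here = 2, max_so_far = 18

Maximum subarray: [10, 4, 4]
Maximum sum: 18

The maximum subarray is [10, 4, 4] with sum 18. This subarray runs from index 0 to index 2.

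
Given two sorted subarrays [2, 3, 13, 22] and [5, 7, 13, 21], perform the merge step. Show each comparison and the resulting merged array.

Merging process:

Compare 2 vs 5: take 2 from left. Merged: [2]
Compare 3 vs 5: take 3 from left. Merged: [2, 3]
Compare 13 vs 5: take 5 from right. Merged: [2, 3, 5]
Compare 13 vs 7: take 7 from right. Merged: [2, 3, 5, 7]
Compare 13 vs 13: take 13 from left. Merged: [2, 3, 5, 7, 13]
Compare 22 vs 13: take 13 from right. Merged: [2, 3, 5, 7, 13, 13]
Compare 22 vs 21: take 21 from right. Merged: [2, 3, 5, 7, 13, 13, 21]
Append remaining from left: [22]. Merged: [2, 3, 5, 7, 13, 13, 21, 22]

Final merged array: [2, 3, 5, 7, 13, 13, 21, 22]
Total comparisons: 7

The merged array is [2, 3, 5, 7, 13, 13, 21, 22], requiring 7 comparisons. The merge step runs in O(n) time where n is the total number of elements.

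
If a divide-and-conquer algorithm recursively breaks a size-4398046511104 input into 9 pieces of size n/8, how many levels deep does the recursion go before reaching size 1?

For divide and conquer with division factor 8:

Problem sizes at each level:
Level 0: 4398046511104
Level 1: 549755813888
Level 2: 68719476736
Level 3: 8589934592
Level 4: 1073741824
Level 5: 134217728
Level 6: 16777216
Level 7: 2097152
Level 8: 262144
Level 9: 32768
Level 10: 4096
Level 11: 512
Level 12: 64
Level 13: 8
Level 14: 1

The root is level 0 and the size-1 base case is level 14 (the tree spans levels 0 through 14, i.e. 15 levels counting the root), so the depth is the number of divisions: log_8(4398046511104) = 14

The recursion tree depth is log_8(4398046511104) = 14. At each level, the problem size is divided by 8, so it takes 14 divisions to reduce to a base case of size 1. The algorithm makes 9 recursive calls at each level.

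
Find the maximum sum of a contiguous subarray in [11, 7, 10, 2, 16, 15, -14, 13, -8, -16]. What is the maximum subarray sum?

Using Kadane's algorithm on [11, 7, 10, 2, 16, 15, -14, 13, -8, -16]:

Scanning through the array:
Position 1 (value 7): max_ending_here = 18, max_so_far = 18
Position 2 (value 10): max_ending_here = 28, max_so_far = 28
Position 3 (value 2): max_ending_here = 30, max_so_far = 30
Position 4 (value 16): max_ending_here = 46, max_so_far = 46
Position 5 (value 15): max_ending_here = 61, max_so_far = 61
Position 6 (value -14): max_ending_here = 47, max_so_far = 61
Position 7 (value 13): max_ending_here = 60, max_so_far = 61
Position 8 (value -8): max_ending_here = 52, max_so_far = 61
Position 9 (value -16): max_ending_here = 36, max_so_far = 61

Maximum subarray: [11, 7, 10, 2, 16, 15]
Maximum sum: 61

The maximum subarray is [11, 7, 10, 2, 16, 15] with sum 61. This subarray runs from index 0 to index 5.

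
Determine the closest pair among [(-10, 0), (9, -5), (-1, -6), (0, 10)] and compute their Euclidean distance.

Computing all pairwise distances among 4 points:

d((-10, 0), (9, -5)) = 19.6469
d((-10, 0), (-1, -6)) = 10.8167
d((-10, 0), (0, 10)) = 14.1421
d((9, -5), (-1, -6)) = 10.0499 <-- minimum
d((9, -5), (0, 10)) = 17.4929
d((-1, -6), (0, 10)) = 16.0312

Closest pair: (9, -5) and (-1, -6) with distance 10.0499

The closest pair is (9, -5) and (-1, -6) with Euclidean distance 10.0499. For 4 points, brute-force pairwise comparison is shown above. For large n, the divide-and-conquer algorithm (sort by x, recurse on halves, check the dividing strip) achieves O(n log n).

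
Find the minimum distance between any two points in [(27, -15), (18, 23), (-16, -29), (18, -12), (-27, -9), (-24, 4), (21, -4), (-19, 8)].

Computing all pairwise distances among 8 points:

d((27, -15), (18, 23)) = 39.0512
d((27, -15), (-16, -29)) = 45.2217
d((27, -15), (18, -12)) = 9.4868
d((27, -15), (-27, -9)) = 54.3323
d((27, -15), (-24, 4)) = 54.4243
d((27, -15), (21, -4)) = 12.53
d((27, -15), (-19, 8)) = 51.4296
d((18, 23), (-16, -29)) = 62.1289
d((18, 23), (18, -12)) = 35.0
d((18, 23), (-27, -9)) = 55.2178
d((18, 23), (-24, 4)) = 46.0977
d((18, 23), (21, -4)) = 27.1662
d((18, 23), (-19, 8)) = 39.9249
d((-16, -29), (18, -12)) = 38.0132
d((-16, -29), (-27, -9)) = 22.8254
d((-16, -29), (-24, 4)) = 33.9559
d((-16, -29), (21, -4)) = 44.6542
d((-16, -29), (-19, 8)) = 37.1214
d((18, -12), (-27, -9)) = 45.0999
d((18, -12), (-24, 4)) = 44.9444
d((18, -12), (21, -4)) = 8.544
d((18, -12), (-19, 8)) = 42.0595
d((-27, -9), (-24, 4)) = 13.3417
d((-27, -9), (21, -4)) = 48.2597
d((-27, -9), (-19, 8)) = 18.7883
d((-24, 4), (21, -4)) = 45.7056
d((-24, 4), (-19, 8)) = 6.4031 <-- minimum
d((21, -4), (-19, 8)) = 41.7612

Closest pair: (-24, 4) and (-19, 8) with distance 6.4031

The closest pair is (-24, 4) and (-19, 8) with Euclidean distance 6.4031. For 8 points, brute-force pairwise comparison is shown above. For large n, the divide-and-conquer algorithm (sort by x, recurse on halves, check the dividing strip) achieves O(n log n).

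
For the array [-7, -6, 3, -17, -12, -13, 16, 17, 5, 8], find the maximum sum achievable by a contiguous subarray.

Using Kadane's algorithm on [-7, -6, 3, -17, -12, -13, 16, 17, 5, 8]:

Scanning through the array:
Position 1 (value -6): max_ending_here = -6, max_so_far = -6
Position 2 (value 3): max_ending_here = 3, max_so_far = 3
Position 3 (value -17): max_ending_here = -14, max_so_far = 3
Position 4 (value -12): max_ending_here = -12, max_so_far = 3
Position 5 (value -13): max_ending_here = -13, max_so_far = 3
Position 6 (value 16): max_ending_here = 16, max_so_far = 16
Position 7 (value 17): max_ending_here = 33, max_so_far = 33
Position 8 (value 5): max_ending_here = 38, max_so_far = 38
Position 9 (value 8): max_ending_here = 46, max_so_far = 46

Maximum subarray: [16, 17, 5, 8]
Maximum sum: 46

The maximum subarray is [16, 17, 5, 8] with sum 46. This subarray runs from index 6 to index 9.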